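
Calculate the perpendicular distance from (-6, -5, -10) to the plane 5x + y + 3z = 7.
d = |5(-6) + 1(-5) + 3(-10) - (7)| / √(5² + 1² + 3²) = 72/√35 = 12.17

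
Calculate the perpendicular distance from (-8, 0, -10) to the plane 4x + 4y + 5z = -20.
d = |4(-8) + 4(0) + 5(-10) - (-20)| / √(4² + 4² + 5²) = 62/√57 = 8.212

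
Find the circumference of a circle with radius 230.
Circumference = 2 * pi * r
Circumference = 2 * pi * 230
Circumference = 1445.13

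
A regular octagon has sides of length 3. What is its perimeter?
Perimeter = number of sides * side length
Perimeter = 8 * 3
Perimeter = 24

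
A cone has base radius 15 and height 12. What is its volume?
Volume = (1/3) * pi * r² * h
Volume = (1/3) * pi * 15² * 12
Volume = (1/3) * pi * 225 * 12
Volume = (1/3) * pi * 2700
Volume = 2827.43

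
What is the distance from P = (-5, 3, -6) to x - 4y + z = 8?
d = |1(-5) + (-4)(3) + 1(-6) - (8)| / √(1² + (-4)² + 1²) = 31/√18 = 7.307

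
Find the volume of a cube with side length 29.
Volume = s³
Volume = 29³
Volume = 24389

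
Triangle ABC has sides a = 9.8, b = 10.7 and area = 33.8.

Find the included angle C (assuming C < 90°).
Area = ½ab·sin(C)  →  sin(C) = 2·Area/(ab)
sin(C) = 2·33.8/(9.8·10.7) = 0.644669
C = arcsin(0.644669) = 40.14°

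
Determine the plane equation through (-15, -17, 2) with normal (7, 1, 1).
d = n·P = (7)(-15) + (1)(-17) + (1)(2) = -120
Plane: 7x + y + z = -120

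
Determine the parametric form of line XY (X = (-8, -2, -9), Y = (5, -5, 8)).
Direction vector d = Y - X = (13, -3, 17)
x = -8 + 13t, y = -2 - 3t, z = -9 + 17t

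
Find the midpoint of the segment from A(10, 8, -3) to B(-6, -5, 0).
Midpoint = ((10-6)/2, (8-5)/2, (-3+0)/2) = (2, 1.5, -1.5)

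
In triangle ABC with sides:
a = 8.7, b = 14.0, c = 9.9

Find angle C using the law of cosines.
cos(C) = (a² + b² - c²)/(2ab)
cos(C) = (8.7² + 14.0² - 9.9²)/(2·8.7·14.0) = 173.68/243.6 = 0.712972
C = arccos(0.712972) = 44.52°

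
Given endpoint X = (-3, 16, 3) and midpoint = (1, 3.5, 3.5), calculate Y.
Y = (2×1 - (-3), 2×3.5 - 16, 2×3.5 - 3) = (5, -9, 4)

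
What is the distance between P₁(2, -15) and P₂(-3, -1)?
Using the distance formula: d = sqrt((x₂-x₁)² + (y₂-y₁)²)
dx = (-3) - 2 = -5
dy = (-1) - (-15) = 14
d = sqrt((-5)² + 14²) = sqrt(25 + 196) = sqrt(221) = 14.87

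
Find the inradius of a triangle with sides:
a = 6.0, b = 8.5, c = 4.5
s = (a+b+c)/2 = (6.0+8.5+4.5)/2 = 9.5
Area = √(s(s-a)(s-b)(s-c)) = √(9.5·3.5·1·5) = 12.8938
r = Area/s = 12.8938/9.5 = 1.357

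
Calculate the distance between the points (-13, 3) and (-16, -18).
Using the distance formula: d = sqrt((x₂-x₁)² + (y₂-y₁)²)
dx = (-16) - (-13) = -3
dy = (-18) - 3 = -21
d = sqrt((-3)² + (-21)²) = sqrt(9 + 441) = sqrt(450) = 21.21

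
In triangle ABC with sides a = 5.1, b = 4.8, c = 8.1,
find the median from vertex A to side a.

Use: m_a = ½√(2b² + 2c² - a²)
m_a = ½√(2·4.8² + 2·8.1² - 5.1²)
m_a = ½√(46.08 + 131.22 - 26.01) = ½√151.29 = 6.15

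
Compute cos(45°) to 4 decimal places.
cos(45 degrees) = sqrt(2)/2
Decimal approximation: 0.7071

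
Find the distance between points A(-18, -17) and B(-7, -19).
Using the distance formula: d = sqrt((x₂-x₁)² + (y₂-y₁)²)
dx = (-7) - (-18) = 11
dy = (-19) - (-17) = -2
d = sqrt(11² + (-2)²) = sqrt(121 + 4) = sqrt(125) = 11.18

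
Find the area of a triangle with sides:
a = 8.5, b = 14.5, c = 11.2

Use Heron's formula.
s = (a+b+c)/2 = (8.5+14.5+11.2)/2 = 17.1
A = √(s(s-a)(s-b)(s-c)) = √(17.1·8.6·2.6·5.9)
A = √2255.9 = 47.5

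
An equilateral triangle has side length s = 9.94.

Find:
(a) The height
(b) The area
(a) Height h = s·√3/2 = 9.94·√3/2 = 8.608
(b) Area = (√3/4)·s² = (√3/4)·9.94² = (√3/4)·98.8036 = 42.78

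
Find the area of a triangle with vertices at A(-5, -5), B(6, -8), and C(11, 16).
Using the coordinate formula: Area = (1/2)|x₁(y₂-y₃) + x₂(y₃-y₁) + x₃(y₁-y₂)|
Area = (1/2)|(-5)((-8)-16) + 6(16-(-5)) + 11((-5)-(-8))|
Area = (1/2)|(-5)*(-24) + 6*21 + 11*3|
Area = (1/2)|120 + 126 + 33|
Area = (1/2)*279 = 139.50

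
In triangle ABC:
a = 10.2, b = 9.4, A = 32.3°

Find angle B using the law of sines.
sin(B)/b = sin(A)/a
sin(B) = b·sin(A)/a = 9.4·sin(32.3°)/10.2 = 0.492442
B = arcsin(0.492442) = 29.5°  (b ≤ a, so B ≤ A and the acute solution is unique)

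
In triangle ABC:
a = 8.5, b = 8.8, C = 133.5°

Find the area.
Using A = ½ab·sin(C):
A = ½·8.5·8.8·sin(133.5°) = ½·74.8·0.725374 = 27.13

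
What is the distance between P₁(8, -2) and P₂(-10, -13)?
Using the distance formula: d = sqrt((x₂-x₁)² + (y₂-y₁)²)
dx = (-10) - 8 = -18
dy = (-13) - (-2) = -11
d = sqrt((-18)² + (-11)²) = sqrt(324 + 121) = sqrt(445) = 21.10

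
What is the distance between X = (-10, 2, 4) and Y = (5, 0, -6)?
d = √[(15)² + (-2)² + (-10)²] = √329 = 18.14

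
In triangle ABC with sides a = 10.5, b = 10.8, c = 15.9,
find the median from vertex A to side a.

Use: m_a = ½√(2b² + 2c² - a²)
m_a = ½√(2·10.8² + 2·15.9² - 10.5²)
m_a = ½√(233.28 + 505.62 - 110.25) = ½√628.65 = 12.54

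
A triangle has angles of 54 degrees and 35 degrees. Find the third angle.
Sum of angles in a triangle = 180 degrees
Third angle = 180 - 54 - 35
Third angle = 91 degrees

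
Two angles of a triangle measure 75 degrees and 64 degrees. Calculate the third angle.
Sum of angles in a triangle = 180 degrees
Third angle = 180 - 75 - 64
Third angle = 41 degrees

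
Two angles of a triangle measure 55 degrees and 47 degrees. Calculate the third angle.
Sum of angles in a triangle = 180 degrees
Third angle = 180 - 55 - 47
Third angle = 78 degrees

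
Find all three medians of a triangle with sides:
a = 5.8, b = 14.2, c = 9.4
Using m_x = ½√(2y² + 2z² - x²):
m_a = ½√(2·14.2² + 2·9.4² - 5.8²) = ½√546.36 = 11.69
m_b = ½√(2·5.8² + 2·9.4² - 14.2²) = ½√42.36 = 3.254
m_c = ½√(2·5.8² + 2·14.2² - 9.4²) = ½√382.2 = 9.775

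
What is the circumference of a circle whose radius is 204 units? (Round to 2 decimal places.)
Circumference = 2 * pi * r
Circumference = 2 * pi * 204
Circumference = 1281.77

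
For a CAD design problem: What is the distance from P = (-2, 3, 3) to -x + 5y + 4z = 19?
d = |(-1)(-2) + 5(3) + 4(3) - (19)| / √((-1)² + 5² + 4²) = 10/√42 = 1.543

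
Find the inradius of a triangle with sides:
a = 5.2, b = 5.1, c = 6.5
s = (a+b+c)/2 = (5.2+5.1+6.5)/2 = 8.4
Area = √(s(s-a)(s-b)(s-c)) = √(8.4·3.2·3.3·1.9) = 12.9822
r = Area/s = 12.9822/8.4 = 1.546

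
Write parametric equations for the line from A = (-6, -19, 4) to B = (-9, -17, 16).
Direction vector d = B - A = (-3, 2, 12)
x = -6 - 3t, y = -19 + 2t, z = 4 + 12t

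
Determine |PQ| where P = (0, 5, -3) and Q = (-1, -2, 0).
d = √[(-1)² + (-7)² + (3)²] = √59 = 7.681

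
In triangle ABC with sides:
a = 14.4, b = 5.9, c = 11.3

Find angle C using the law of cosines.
cos(C) = (a² + b² - c²)/(2ab)
cos(C) = (14.4² + 5.9² - 11.3²)/(2·14.4·5.9) = 114.48/169.92 = 0.673729
C = arccos(0.673729) = 47.64°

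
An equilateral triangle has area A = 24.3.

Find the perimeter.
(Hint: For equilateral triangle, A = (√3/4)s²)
A = (√3/4)s²  →  s² = 4A/√3 = 4·24.3/√3 = 56.1184
s = 7.49122
Perimeter = 3s = 22.47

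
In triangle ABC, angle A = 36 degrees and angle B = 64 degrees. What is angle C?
Sum of angles in a triangle = 180 degrees
Third angle = 180 - 36 - 64
Third angle = 80 degrees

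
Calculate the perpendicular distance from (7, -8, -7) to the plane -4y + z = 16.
d = |0(7) + (-4)(-8) + 1(-7) - (16)| / √(0² + (-4)² + 1²) = 9/√17 = 2.183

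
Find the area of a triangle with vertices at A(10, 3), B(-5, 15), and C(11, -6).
Using the coordinate formula: Area = (1/2)|x₁(y₂-y₃) + x₂(y₃-y₁) + x₃(y₁-y₂)|
Area = (1/2)|10(15-(-6)) + (-5)((-6)-3) + 11(3-15)|
Area = (1/2)|10*21 + (-5)*(-9) + 11*(-12)|
Area = (1/2)|210 + 45 + (-132)|
Area = (1/2)*123 = 61.50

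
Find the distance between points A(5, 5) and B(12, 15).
Using the distance formula: d = sqrt((x₂-x₁)² + (y₂-y₁)²)
dx = 12 - 5 = 7
dy = 15 - 5 = 10
d = sqrt(7² + 10²) = sqrt(49 + 100) = sqrt(149) = 12.21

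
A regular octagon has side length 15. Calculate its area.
For a regular 8-gon with side length s = 15:
Apothem a = s / (2*tan(pi/8)) = 15 / (2*tan(pi/8)) ≈ 18.1066
Perimeter P = 8 * 15 = 120
Area = (1/2) * P * a = (1/2) * 120 * 18.1066 = 1086.40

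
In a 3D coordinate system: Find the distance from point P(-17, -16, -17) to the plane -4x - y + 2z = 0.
d = |(-4)(-17) + (-1)(-16) + 2(-17) - (0)| / √((-4)² + (-1)² + 2²) = 50/√21 = 10.91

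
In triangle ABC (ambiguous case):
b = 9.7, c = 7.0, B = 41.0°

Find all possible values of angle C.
sin(C)/c = sin(B)/b  →  sin(C) = c·sin(B)/b = 7.0·sin(41.0°)/9.7 = 0.473445
C₁ = arcsin(0.473445) = 28.26°,  C₂ = 180° - C₁ = 151.74°
Check C₂: A = 180° - 41.0° - 151.74° = -12.74° ≤ 0, rejected
C = 28.26° (one solution)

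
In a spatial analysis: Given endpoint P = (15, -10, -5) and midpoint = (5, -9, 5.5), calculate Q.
Q = (2×5 - 15, 2×(-9) - (-10), 2×5.5 - (-5)) = (-5, -8, 16)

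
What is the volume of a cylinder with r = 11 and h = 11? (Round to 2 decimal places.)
Volume = pi * r² * h
Volume = pi * 11² * 11
Volume = pi * 121 * 11
Volume = pi * 1331
Volume = 4181.46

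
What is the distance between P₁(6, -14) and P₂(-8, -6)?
Using the distance formula: d = sqrt((x₂-x₁)² + (y₂-y₁)²)
dx = (-8) - 6 = -14
dy = (-6) - (-14) = 8
d = sqrt((-14)² + 8²) = sqrt(196 + 64) = sqrt(260) = 16.12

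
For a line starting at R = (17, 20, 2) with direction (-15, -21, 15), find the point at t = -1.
P(-1) = (17 + (-15)(-1), 20 + (-21)(-1), 2 + 15(-1)) = (32, 41, -13)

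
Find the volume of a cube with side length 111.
Volume = s³
Volume = 111³
Volume = 1367631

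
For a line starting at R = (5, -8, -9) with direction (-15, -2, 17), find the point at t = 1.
P(1) = (5 + (-15)(1), -8 + (-2)(1), -9 + 17(1)) = (-10, -10, 8)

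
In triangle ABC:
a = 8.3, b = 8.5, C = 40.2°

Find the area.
Using A = ½ab·sin(C):
A = ½·8.3·8.5·sin(40.2°) = ½·70.55·0.645458 = 22.77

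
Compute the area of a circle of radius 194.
Area = pi * r²
Area = pi * 194²
Area = pi * 37636
Area = 118236.98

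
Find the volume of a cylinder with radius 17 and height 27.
Volume = pi * r² * h
Volume = pi * 17² * 27
Volume = pi * 289 * 27
Volume = pi * 7803
Volume = 24513.85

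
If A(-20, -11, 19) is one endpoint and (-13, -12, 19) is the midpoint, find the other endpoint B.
B = (2×(-13) - (-20), 2×(-12) - (-11), 2×19 - 19) = (-6, -13, 19)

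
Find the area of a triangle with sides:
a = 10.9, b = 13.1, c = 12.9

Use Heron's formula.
s = (a+b+c)/2 = (10.9+13.1+12.9)/2 = 18.45
A = √(s(s-a)(s-b)(s-c)) = √(18.45·7.55·5.35·5.55)
A = √4136.09 = 64.31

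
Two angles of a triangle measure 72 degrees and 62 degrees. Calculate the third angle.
Sum of angles in a triangle = 180 degrees
Third angle = 180 - 72 - 62
Third angle = 46 degrees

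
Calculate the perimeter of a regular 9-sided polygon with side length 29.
Perimeter = number of sides * side length
Perimeter = 9 * 29
Perimeter = 261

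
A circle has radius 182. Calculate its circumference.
Circumference = 2 * pi * r
Circumference = 2 * pi * 182
Circumference = 1143.54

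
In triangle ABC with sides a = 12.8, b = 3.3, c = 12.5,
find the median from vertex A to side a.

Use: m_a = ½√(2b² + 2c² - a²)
m_a = ½√(2·3.3² + 2·12.5² - 12.8²)
m_a = ½√(21.78 + 312.5 - 163.84) = ½√170.44 = 6.528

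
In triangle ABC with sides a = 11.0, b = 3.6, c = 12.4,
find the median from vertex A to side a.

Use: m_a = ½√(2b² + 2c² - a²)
m_a = ½√(2·3.6² + 2·12.4² - 11.0²)
m_a = ½√(25.92 + 307.52 - 121) = ½√212.44 = 7.288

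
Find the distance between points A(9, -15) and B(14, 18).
Using the distance formula: d = sqrt((x₂-x₁)² + (y₂-y₁)²)
dx = 14 - 9 = 5
dy = 18 - (-15) = 33
d = sqrt(5² + 33²) = sqrt(25 + 1089) = sqrt(1114) = 33.38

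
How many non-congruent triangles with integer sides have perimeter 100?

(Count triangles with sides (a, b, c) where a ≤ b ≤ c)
With a ≤ b ≤ c and a + b + c = 100, the triangle inequality a + b > c gives c < 100/2, so c ≤ 49.
Iterate a from 1 to ⌊p/3⌋ = 33; for each a, b ranges from a to ⌊(p−a)/2⌋ with c = p − a − b, keeping only c ≥ b.
Triples: (2, 49, 49), (3, 48, 49), (4, 47, 49), …
Count = 208 triangles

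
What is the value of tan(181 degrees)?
tan(181 degrees) = 0.0175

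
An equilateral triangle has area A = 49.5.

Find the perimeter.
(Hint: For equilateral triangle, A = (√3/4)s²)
A = (√3/4)s²  →  s² = 4A/√3 = 4·49.5/√3 = 114.315
s = 10.6918
Perimeter = 3s = 32.08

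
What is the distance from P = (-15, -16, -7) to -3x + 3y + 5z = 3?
d = |(-3)(-15) + 3(-16) + 5(-7) - (3)| / √((-3)² + 3² + 5²) = 41/√43 = 6.252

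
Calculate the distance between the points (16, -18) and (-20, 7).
Using the distance formula: d = sqrt((x₂-x₁)² + (y₂-y₁)²)
dx = (-20) - 16 = -36
dy = 7 - (-18) = 25
d = sqrt((-36)² + 25²) = sqrt(1296 + 625) = sqrt(1921) = 43.83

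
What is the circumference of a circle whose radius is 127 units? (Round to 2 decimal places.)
Circumference = 2 * pi * r
Circumference = 2 * pi * 127
Circumference = 797.96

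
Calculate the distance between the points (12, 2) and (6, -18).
Using the distance formula: d = sqrt((x₂-x₁)² + (y₂-y₁)²)
dx = 6 - 12 = -6
dy = (-18) - 2 = -20
d = sqrt((-6)² + (-20)²) = sqrt(36 + 400) = sqrt(436) = 20.88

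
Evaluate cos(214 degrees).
cos(214 degrees) = -0.829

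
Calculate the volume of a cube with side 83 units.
Volume = s³
Volume = 83³
Volume = 571787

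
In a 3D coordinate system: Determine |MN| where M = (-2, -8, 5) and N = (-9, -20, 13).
d = √[(-7)² + (-12)² + (8)²] = √257 = 16.03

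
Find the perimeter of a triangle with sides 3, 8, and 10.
Perimeter = sum of all sides
Perimeter = 3 + 8 + 10
Perimeter = 21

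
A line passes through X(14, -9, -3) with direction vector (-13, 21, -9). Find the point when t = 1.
P(1) = (14 + (-13)(1), -9 + 21(1), -3 + (-9)(1)) = (1, 12, -12)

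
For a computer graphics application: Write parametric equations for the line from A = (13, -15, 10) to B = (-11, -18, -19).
Direction vector d = B - A = (-24, -3, -29)
x = 13 - 24t, y = -15 - 3t, z = 10 - 29t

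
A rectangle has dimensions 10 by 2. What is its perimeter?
Perimeter = 2 * (length + width)
Perimeter = 2 * (10 + 2)
Perimeter = 2 * 12
Perimeter = 24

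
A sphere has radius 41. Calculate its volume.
Volume = (4/3) * pi * r³
Volume = (4/3) * pi * 41³
Volume = (4/3) * pi * 68921
Volume = 288695.61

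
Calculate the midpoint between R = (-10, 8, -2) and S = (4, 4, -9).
Midpoint = ((-10+4)/2, (8+4)/2, (-2-9)/2) = (-3, 6, -5.5)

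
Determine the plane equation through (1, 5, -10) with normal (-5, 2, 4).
d = n·P = (-5)(1) + (2)(5) + (4)(-10) = -35
Plane: -5x + 2y + 4z = -35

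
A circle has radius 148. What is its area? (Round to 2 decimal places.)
Area = pi * r²
Area = pi * 148²
Area = pi * 21904
Area = 68813.45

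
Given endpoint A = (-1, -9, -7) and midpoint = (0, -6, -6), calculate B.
B = (2×0 - (-1), 2×(-6) - (-9), 2×(-6) - (-7)) = (1, -3, -5)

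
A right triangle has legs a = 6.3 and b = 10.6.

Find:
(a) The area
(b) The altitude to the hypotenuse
(a) Area = ½ab = ½·6.3·10.6 = 33.39
(b) Hypotenuse c = √(6.3² + 10.6²) = √152.05 = 12.3309
    Area = ½·c·h_c  →  h_c = 2·Area/c = 2·33.39/12.3309 = 5.416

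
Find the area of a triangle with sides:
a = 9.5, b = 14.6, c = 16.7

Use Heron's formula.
s = (a+b+c)/2 = (9.5+14.6+16.7)/2 = 20.4
A = √(s(s-a)(s-b)(s-c)) = √(20.4·10.9·5.8·3.7)
A = √4771.85 = 69.08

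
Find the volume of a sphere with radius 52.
Volume = (4/3) * pi * r³
Volume = (4/3) * pi * 52³
Volume = (4/3) * pi * 140608
Volume = 588977.41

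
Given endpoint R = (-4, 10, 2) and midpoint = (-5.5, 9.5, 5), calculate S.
S = (2×(-5.5) - (-4), 2×9.5 - 10, 2×5 - 2) = (-7, 9, 8)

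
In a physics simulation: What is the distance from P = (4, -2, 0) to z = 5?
d = |0(4) + 0(-2) + 1(0) - (5)| / √(0² + 0² + 1²) = 5/√1 = 5.0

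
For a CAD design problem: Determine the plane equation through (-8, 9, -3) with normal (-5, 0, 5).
d = n·P = (-5)(-8) + (0)(9) + (5)(-3) = 25
Plane: -5x + 5z = 25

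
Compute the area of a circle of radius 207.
Area = pi * r²
Area = pi * 207²
Area = pi * 42849
Area = 134614.10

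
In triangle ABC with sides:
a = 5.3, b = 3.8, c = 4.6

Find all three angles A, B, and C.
By the law of cosines:
cos(A) = (b² + c² - a²)/(2bc) = 0.214817  →  A = 77.6°
cos(B) = (a² + c² - b²)/(2ac) = 0.713905  →  B = 44.45°
cos(C) = (a² + b² - c²)/(2ab) = 0.530536  →  C = 57.96°
Check: A + B + C = 180.0° ✓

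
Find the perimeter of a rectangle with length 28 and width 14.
Perimeter = 2 * (length + width)
Perimeter = 2 * (28 + 14)
Perimeter = 2 * 42
Perimeter = 84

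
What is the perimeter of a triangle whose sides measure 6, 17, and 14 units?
Perimeter = sum of all sides
Perimeter = 6 + 17 + 14
Perimeter = 37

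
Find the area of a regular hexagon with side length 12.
For a regular 6-gon with side length s = 12:
Apothem a = s / (2*tan(pi/6)) = 12 / (2*tan(pi/6)) ≈ 10.3923
Perimeter P = 6 * 12 = 72
Area = (1/2) * P * a = (1/2) * 72 * 10.3923 = 374.12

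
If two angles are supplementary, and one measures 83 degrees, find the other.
Supplementary angles sum to 180 degrees.
Other angle = 180 - 83
Other angle = 97 degrees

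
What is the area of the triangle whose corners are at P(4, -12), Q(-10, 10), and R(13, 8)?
Using the coordinate formula: Area = (1/2)|x₁(y₂-y₃) + x₂(y₃-y₁) + x₃(y₁-y₂)|
Area = (1/2)|4(10-8) + (-10)(8-(-12)) + 13((-12)-10)|
Area = (1/2)|4*2 + (-10)*20 + 13*(-22)|
Area = (1/2)|8 + (-200) + (-286)|
Area = (1/2)*478 = 239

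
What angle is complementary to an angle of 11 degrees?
Complementary angles sum to 90 degrees.
Other angle = 90 - 11
Other angle = 79 degrees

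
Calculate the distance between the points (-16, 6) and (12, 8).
Using the distance formula: d = sqrt((x₂-x₁)² + (y₂-y₁)²)
dx = 12 - (-16) = 28
dy = 8 - 6 = 2
d = sqrt(28² + 2²) = sqrt(784 + 4) = sqrt(788) = 28.07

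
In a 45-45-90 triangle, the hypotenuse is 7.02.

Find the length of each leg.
In a 45-45-90 triangle, hypotenuse = leg·√2  →  leg = hypotenuse/√2
leg = 7.02/√2 = 4.964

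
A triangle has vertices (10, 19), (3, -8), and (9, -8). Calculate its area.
Using the coordinate formula: Area = (1/2)|x₁(y₂-y₃) + x₂(y₃-y₁) + x₃(y₁-y₂)|
Area = (1/2)|10((-8)-(-8)) + 3((-8)-19) + 9(19-(-8))|
Area = (1/2)|10*0 + 3*(-27) + 9*27|
Area = (1/2)|0 + (-81) + 243|
Area = (1/2)*162 = 81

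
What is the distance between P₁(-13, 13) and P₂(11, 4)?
Using the distance formula: d = sqrt((x₂-x₁)² + (y₂-y₁)²)
dx = 11 - (-13) = 24
dy = 4 - 13 = -9
d = sqrt(24² + (-9)²) = sqrt(576 + 81) = sqrt(657) = 25.63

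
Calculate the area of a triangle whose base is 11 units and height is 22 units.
Area = (1/2) * base * height
Area = (1/2) * 11 * 22
Area = 121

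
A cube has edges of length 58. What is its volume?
Volume = s³
Volume = 58³
Volume = 195112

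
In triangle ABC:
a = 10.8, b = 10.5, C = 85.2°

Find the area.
Using A = ½ab·sin(C):
A = ½·10.8·10.5·sin(85.2°) = ½·113.4·0.996493 = 56.5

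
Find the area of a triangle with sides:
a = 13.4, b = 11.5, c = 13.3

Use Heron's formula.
s = (a+b+c)/2 = (13.4+11.5+13.3)/2 = 19.1
A = √(s(s-a)(s-b)(s-c)) = √(19.1·5.7·7.6·5.8)
A = √4798.99 = 69.27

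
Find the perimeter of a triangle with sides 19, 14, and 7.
Perimeter = sum of all sides
Perimeter = 19 + 14 + 7
Perimeter = 40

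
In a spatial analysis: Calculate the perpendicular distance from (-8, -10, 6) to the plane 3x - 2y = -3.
d = |3(-8) + (-2)(-10) + 0(6) - (-3)| / √(3² + (-2)² + 0²) = 1/√13 = 0.2774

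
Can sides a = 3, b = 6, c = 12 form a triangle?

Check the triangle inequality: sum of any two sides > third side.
No: 3 + 6 = 9 is not > 12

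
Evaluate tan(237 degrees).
tan(237 degrees) = 1.5399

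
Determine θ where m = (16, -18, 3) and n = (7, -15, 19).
m·n = 439, |m|² = 589, |n|² = 635
cos θ = 439/√374015 ≈ 0.7178
θ ≈ 44.12°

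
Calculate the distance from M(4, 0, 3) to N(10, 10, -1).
d = √[(6)² + (10)² + (-4)²] = √152 = 12.33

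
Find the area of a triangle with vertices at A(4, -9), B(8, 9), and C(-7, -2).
Using the coordinate formula: Area = (1/2)|x₁(y₂-y₃) + x₂(y₃-y₁) + x₃(y₁-y₂)|
Area = (1/2)|4(9-(-2)) + 8((-2)-(-9)) + (-7)((-9)-9)|
Area = (1/2)|4*11 + 8*7 + (-7)*(-18)|
Area = (1/2)|44 + 56 + 126|
Area = (1/2)*226 = 113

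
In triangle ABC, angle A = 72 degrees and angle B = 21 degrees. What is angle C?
Sum of angles in a triangle = 180 degrees
Third angle = 180 - 72 - 21
Third angle = 87 degrees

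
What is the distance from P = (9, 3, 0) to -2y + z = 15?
d = |0(9) + (-2)(3) + 1(0) - (15)| / √(0² + (-2)² + 1²) = 21/√5 = 9.391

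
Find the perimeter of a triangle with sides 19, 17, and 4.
Perimeter = sum of all sides
Perimeter = 19 + 17 + 4
Perimeter = 40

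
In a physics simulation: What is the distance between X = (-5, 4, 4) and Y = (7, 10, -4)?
d = √[(12)² + (6)² + (-8)²] = √244 = 15.62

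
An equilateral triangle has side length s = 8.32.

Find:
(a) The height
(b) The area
(a) Height h = s·√3/2 = 8.32·√3/2 = 7.205
(b) Area = (√3/4)·s² = (√3/4)·8.32² = (√3/4)·69.2224 = 29.97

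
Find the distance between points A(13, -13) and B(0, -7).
Using the distance formula: d = sqrt((x₂-x₁)² + (y₂-y₁)²)
dx = 0 - 13 = -13
dy = (-7) - (-13) = 6
d = sqrt((-13)² + 6²) = sqrt(169 + 36) = sqrt(205) = 14.32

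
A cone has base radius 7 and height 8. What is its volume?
Volume = (1/3) * pi * r² * h
Volume = (1/3) * pi * 7² * 8
Volume = (1/3) * pi * 49 * 8
Volume = (1/3) * pi * 392
Volume = 410.50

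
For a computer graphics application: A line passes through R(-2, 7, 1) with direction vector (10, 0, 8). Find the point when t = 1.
P(1) = (-2 + 10(1), 7 + 0(1), 1 + 8(1)) = (8, 7, 9)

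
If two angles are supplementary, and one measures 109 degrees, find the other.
Supplementary angles sum to 180 degrees.
Other angle = 180 - 109
Other angle = 71 degrees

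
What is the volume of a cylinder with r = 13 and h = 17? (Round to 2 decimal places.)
Volume = pi * r² * h
Volume = pi * 13² * 17
Volume = pi * 169 * 17
Volume = pi * 2873
Volume = 9025.80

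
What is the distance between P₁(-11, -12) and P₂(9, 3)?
Using the distance formula: d = sqrt((x₂-x₁)² + (y₂-y₁)²)
dx = 9 - (-11) = 20
dy = 3 - (-12) = 15
d = sqrt(20² + 15²) = sqrt(400 + 225) = sqrt(625) = 25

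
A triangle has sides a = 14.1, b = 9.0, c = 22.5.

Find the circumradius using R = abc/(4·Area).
s = (a+b+c)/2 = 22.8
Area = √(s(s-a)(s-b)(s-c)) = √(22.8·8.7·13.8·0.3) = 28.6568
R = abc/(4·Area) = (14.1·9.0·22.5)/(4·28.6568) = 2855.25/114.6272 = 24.91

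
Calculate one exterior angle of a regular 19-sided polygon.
Exterior angle of a regular n-gon = 360/n
Exterior angle = 360/19
Exterior angle = 18.95 degrees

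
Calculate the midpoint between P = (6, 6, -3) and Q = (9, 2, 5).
Midpoint = ((6+9)/2, (6+2)/2, (-3+5)/2) = (7.5, 4, 1)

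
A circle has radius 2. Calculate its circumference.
Circumference = 2 * pi * r
Circumference = 2 * pi * 2
Circumference = 12.57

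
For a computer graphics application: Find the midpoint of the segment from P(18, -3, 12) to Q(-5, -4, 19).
Midpoint = ((18-5)/2, (-3-4)/2, (12+19)/2) = (6.5, -3.5, 15.5)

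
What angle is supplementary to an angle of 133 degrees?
Supplementary angles sum to 180 degrees.
Other angle = 180 - 133
Other angle = 47 degrees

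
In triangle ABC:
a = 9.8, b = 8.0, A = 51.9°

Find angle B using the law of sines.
sin(B)/b = sin(A)/a
sin(B) = b·sin(A)/a = 8.0·sin(51.9°)/9.8 = 0.642396
B = arcsin(0.642396) = 39.97°  (b ≤ a, so B ≤ A and the acute solution is unique)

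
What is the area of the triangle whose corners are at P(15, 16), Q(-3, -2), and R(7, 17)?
Using the coordinate formula: Area = (1/2)|x₁(y₂-y₃) + x₂(y₃-y₁) + x₃(y₁-y₂)|
Area = (1/2)|15((-2)-17) + (-3)(17-16) + 7(16-(-2))|
Area = (1/2)|15*(-19) + (-3)*1 + 7*18|
Area = (1/2)|(-285) + (-3) + 126|
Area = (1/2)*162 = 81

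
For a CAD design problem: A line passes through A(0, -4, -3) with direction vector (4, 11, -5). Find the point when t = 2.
P(2) = (0 + 4(2), -4 + 11(2), -3 + (-5)(2)) = (8, 18, -13)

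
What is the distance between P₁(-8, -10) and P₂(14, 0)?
Using the distance formula: d = sqrt((x₂-x₁)² + (y₂-y₁)²)
dx = 14 - (-8) = 22
dy = 0 - (-10) = 10
d = sqrt(22² + 10²) = sqrt(484 + 100) = sqrt(584) = 24.17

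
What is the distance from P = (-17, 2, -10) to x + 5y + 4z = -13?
d = |1(-17) + 5(2) + 4(-10) - (-13)| / √(1² + 5² + 4²) = 34/√42 = 5.246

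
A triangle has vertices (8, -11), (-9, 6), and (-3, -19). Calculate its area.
Using the coordinate formula: Area = (1/2)|x₁(y₂-y₃) + x₂(y₃-y₁) + x₃(y₁-y₂)|
Area = (1/2)|8(6-(-19)) + (-9)((-19)-(-11)) + (-3)((-11)-6)|
Area = (1/2)|8*25 + (-9)*(-8) + (-3)*(-17)|
Area = (1/2)|200 + 72 + 51|
Area = (1/2)*323 = 161.50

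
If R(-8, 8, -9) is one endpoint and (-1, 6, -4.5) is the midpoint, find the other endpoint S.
S = (2×(-1) - (-8), 2×6 - 8, 2×(-4.5) - (-9)) = (6, 4, 0)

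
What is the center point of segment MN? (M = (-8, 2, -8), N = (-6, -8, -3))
Midpoint = ((-8-6)/2, (2-8)/2, (-8-3)/2) = (-7, -3, -5.5)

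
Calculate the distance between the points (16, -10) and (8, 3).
Using the distance formula: d = sqrt((x₂-x₁)² + (y₂-y₁)²)
dx = 8 - 16 = -8
dy = 3 - (-10) = 13
d = sqrt((-8)² + 13²) = sqrt(64 + 169) = sqrt(233) = 15.26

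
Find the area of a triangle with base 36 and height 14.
Area = (1/2) * base * height
Area = (1/2) * 36 * 14
Area = 252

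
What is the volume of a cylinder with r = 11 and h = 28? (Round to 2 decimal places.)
Volume = pi * r² * h
Volume = pi * 11² * 28
Volume = pi * 121 * 28
Volume = pi * 3388
Volume = 10643.72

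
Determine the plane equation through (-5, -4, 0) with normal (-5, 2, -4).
d = n·P = (-5)(-5) + (2)(-4) + (-4)(0) = 17
Plane: -5x + 2y - 4z = 17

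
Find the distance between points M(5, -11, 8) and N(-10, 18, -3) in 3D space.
d = √[(-15)² + (29)² + (-11)²] = √1187 = 34.45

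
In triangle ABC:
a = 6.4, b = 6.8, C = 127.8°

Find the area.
Using A = ½ab·sin(C):
A = ½·6.4·6.8·sin(127.8°) = ½·43.52·0.790155 = 17.19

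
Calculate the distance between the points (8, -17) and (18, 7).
Using the distance formula: d = sqrt((x₂-x₁)² + (y₂-y₁)²)
dx = 18 - 8 = 10
dy = 7 - (-17) = 24
d = sqrt(10² + 24²) = sqrt(100 + 576) = sqrt(676) = 26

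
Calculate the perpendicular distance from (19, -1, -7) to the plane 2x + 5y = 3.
d = |2(19) + 5(-1) + 0(-7) - (3)| / √(2² + 5² + 0²) = 30/√29 = 5.571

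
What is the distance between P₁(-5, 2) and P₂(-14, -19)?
Using the distance formula: d = sqrt((x₂-x₁)² + (y₂-y₁)²)
dx = (-14) - (-5) = -9
dy = (-19) - 2 = -21
d = sqrt((-9)² + (-21)²) = sqrt(81 + 441) = sqrt(522) = 22.85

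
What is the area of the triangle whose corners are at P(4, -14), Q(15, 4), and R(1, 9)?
Using the coordinate formula: Area = (1/2)|x₁(y₂-y₃) + x₂(y₃-y₁) + x₃(y₁-y₂)|
Area = (1/2)|4(4-9) + 15(9-(-14)) + 1((-14)-4)|
Area = (1/2)|4*(-5) + 15*23 + 1*(-18)|
Area = (1/2)|(-20) + 345 + (-18)|
Area = (1/2)*307 = 153.50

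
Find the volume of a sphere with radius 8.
Volume = (4/3) * pi * r³
Volume = (4/3) * pi * 8³
Volume = (4/3) * pi * 512
Volume = 2144.66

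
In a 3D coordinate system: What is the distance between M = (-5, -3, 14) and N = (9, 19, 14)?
d = √[(14)² + (22)² + (0)²] = √680 = 26.08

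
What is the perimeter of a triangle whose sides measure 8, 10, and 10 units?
Perimeter = sum of all sides
Perimeter = 8 + 10 + 10
Perimeter = 28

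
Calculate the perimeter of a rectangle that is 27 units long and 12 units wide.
Perimeter = 2 * (length + width)
Perimeter = 2 * (27 + 12)
Perimeter = 2 * 39
Perimeter = 78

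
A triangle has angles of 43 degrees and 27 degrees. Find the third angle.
Sum of angles in a triangle = 180 degrees
Third angle = 180 - 43 - 27
Third angle = 110 degrees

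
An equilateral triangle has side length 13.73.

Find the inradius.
For an equilateral triangle, r = s/(2√3) where s is the side.
r = 13.73/(2√3) = 13.73/3.464102 = 3.964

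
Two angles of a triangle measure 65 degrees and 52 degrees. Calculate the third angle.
Sum of angles in a triangle = 180 degrees
Third angle = 180 - 65 - 52
Third angle = 63 degrees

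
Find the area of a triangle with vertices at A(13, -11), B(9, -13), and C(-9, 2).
Using the coordinate formula: Area = (1/2)|x₁(y₂-y₃) + x₂(y₃-y₁) + x₃(y₁-y₂)|
Area = (1/2)|13((-13)-2) + 9(2-(-11)) + (-9)((-11)-(-13))|
Area = (1/2)|13*(-15) + 9*13 + (-9)*2|
Area = (1/2)|(-195) + 117 + (-18)|
Area = (1/2)*96 = 48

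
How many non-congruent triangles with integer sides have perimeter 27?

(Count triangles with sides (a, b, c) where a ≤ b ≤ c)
With a ≤ b ≤ c and a + b + c = 27, the triangle inequality a + b > c gives c < 27/2, so c ≤ 13.
Iterate a from 1 to ⌊p/3⌋ = 9; for each a, b ranges from a to ⌊(p−a)/2⌋ with c = p − a − b, keeping only c ≥ b.
Triples: (1, 13, 13), (2, 12, 13), (3, 11, 13), …
Count = 19 triangles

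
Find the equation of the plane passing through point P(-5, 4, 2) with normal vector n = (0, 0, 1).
d = n·P = (0)(-5) + (0)(4) + (1)(2) = 2
Plane: z = 2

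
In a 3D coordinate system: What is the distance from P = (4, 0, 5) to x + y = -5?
d = |1(4) + 1(0) + 0(5) - (-5)| / √(1² + 1² + 0²) = 9/√2 = 6.364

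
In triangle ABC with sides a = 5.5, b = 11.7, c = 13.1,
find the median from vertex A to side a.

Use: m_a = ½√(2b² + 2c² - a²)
m_a = ½√(2·11.7² + 2·13.1² - 5.5²)
m_a = ½√(273.78 + 343.22 - 30.25) = ½√586.75 = 12.11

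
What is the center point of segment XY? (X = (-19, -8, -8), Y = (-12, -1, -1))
Midpoint = ((-19-12)/2, (-8-1)/2, (-8-1)/2) = (-15.5, -4.5, -4.5)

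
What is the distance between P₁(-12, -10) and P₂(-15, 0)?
Using the distance formula: d = sqrt((x₂-x₁)² + (y₂-y₁)²)
dx = (-15) - (-12) = -3
dy = 0 - (-10) = 10
d = sqrt((-3)² + 10²) = sqrt(9 + 100) = sqrt(109) = 10.44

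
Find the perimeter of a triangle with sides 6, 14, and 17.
Perimeter = sum of all sides
Perimeter = 6 + 14 + 17
Perimeter = 37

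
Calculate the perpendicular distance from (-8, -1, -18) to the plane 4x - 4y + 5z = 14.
d = |4(-8) + (-4)(-1) + 5(-18) - (14)| / √(4² + (-4)² + 5²) = 132/√57 = 17.48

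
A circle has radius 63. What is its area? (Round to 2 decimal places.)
Area = pi * r²
Area = pi * 63²
Area = pi * 3969
Area = 12468.98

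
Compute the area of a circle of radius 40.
Area = pi * r²
Area = pi * 40²
Area = pi * 1600
Area = 5026.55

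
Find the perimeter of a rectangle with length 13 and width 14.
Perimeter = 2 * (length + width)
Perimeter = 2 * (13 + 14)
Perimeter = 2 * 27
Perimeter = 54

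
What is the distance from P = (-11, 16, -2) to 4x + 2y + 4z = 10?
d = |4(-11) + 2(16) + 4(-2) - (10)| / √(4² + 2² + 4²) = 30/√36 = 5.0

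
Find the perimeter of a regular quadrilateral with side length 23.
Perimeter = number of sides * side length
Perimeter = 4 * 23
Perimeter = 92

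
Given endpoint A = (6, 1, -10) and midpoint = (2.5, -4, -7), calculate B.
B = (2×2.5 - 6, 2×(-4) - 1, 2×(-7) - (-10)) = (-1, -9, -4)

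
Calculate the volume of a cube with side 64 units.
Volume = s³
Volume = 64³
Volume = 262144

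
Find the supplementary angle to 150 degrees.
Supplementary angles sum to 180 degrees.
Other angle = 180 - 150
Other angle = 30 degrees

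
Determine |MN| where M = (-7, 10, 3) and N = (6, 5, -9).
d = √[(13)² + (-5)² + (-12)²] = √338 = 18.38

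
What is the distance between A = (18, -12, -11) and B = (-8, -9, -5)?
d = √[(-26)² + (3)² + (6)²] = √721 = 26.85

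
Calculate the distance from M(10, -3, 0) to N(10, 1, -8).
d = √[(0)² + (4)² + (-8)²] = √80 = 8.944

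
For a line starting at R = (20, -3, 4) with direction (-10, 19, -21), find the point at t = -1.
P(-1) = (20 + (-10)(-1), -3 + 19(-1), 4 + (-21)(-1)) = (30, -22, 25)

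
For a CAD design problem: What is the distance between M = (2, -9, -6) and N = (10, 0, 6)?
d = √[(8)² + (9)² + (12)²] = √289 = 17.0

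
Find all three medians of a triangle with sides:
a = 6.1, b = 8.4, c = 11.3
Using m_x = ½√(2y² + 2z² - x²):
m_a = ½√(2·8.4² + 2·11.3² - 6.1²) = ½√359.29 = 9.477
m_b = ½√(2·6.1² + 2·11.3² - 8.4²) = ½√259.24 = 8.05
m_c = ½√(2·6.1² + 2·8.4² - 11.3²) = ½√87.85 = 4.686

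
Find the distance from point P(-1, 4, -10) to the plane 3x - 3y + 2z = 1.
d = |3(-1) + (-3)(4) + 2(-10) - (1)| / √(3² + (-3)² + 2²) = 36/√22 = 7.675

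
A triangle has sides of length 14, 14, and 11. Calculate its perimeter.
Perimeter = sum of all sides
Perimeter = 14 + 14 + 11
Perimeter = 39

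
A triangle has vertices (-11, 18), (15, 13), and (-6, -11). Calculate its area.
Using the coordinate formula: Area = (1/2)|x₁(y₂-y₃) + x₂(y₃-y₁) + x₃(y₁-y₂)|
Area = (1/2)|(-11)(13-(-11)) + 15((-11)-18) + (-6)(18-13)|
Area = (1/2)|(-11)*24 + 15*(-29) + (-6)*5|
Area = (1/2)|(-264) + (-435) + (-30)|
Area = (1/2)*729 = 364.50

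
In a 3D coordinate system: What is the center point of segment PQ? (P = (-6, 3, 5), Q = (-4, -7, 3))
Midpoint = ((-6-4)/2, (3-7)/2, (5+3)/2) = (-5, -2, 4)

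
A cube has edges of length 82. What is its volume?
Volume = s³
Volume = 82³
Volume = 551368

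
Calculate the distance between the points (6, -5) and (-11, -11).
Using the distance formula: d = sqrt((x₂-x₁)² + (y₂-y₁)²)
dx = (-11) - 6 = -17
dy = (-11) - (-5) = -6
d = sqrt((-17)² + (-6)²) = sqrt(289 + 36) = sqrt(325) = 18.03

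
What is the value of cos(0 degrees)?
cos(0 degrees) = 1
Decimal approximation: 1.0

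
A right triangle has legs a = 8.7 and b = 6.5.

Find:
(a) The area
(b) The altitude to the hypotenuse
(a) Area = ½ab = ½·8.7·6.5 = 28.275
(b) Hypotenuse c = √(8.7² + 6.5²) = √117.94 = 10.86
    Area = ½·c·h_c  →  h_c = 2·Area/c = 2·28.275/10.86 = 5.207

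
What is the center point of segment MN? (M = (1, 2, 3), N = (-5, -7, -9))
Midpoint = ((1-5)/2, (2-7)/2, (3-9)/2) = (-2, -2.5, -3)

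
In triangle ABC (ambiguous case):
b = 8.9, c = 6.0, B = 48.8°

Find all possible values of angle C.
sin(C)/c = sin(B)/b  →  sin(C) = c·sin(B)/b = 6.0·sin(48.8°)/8.9 = 0.507246
C₁ = arcsin(0.507246) = 30.48°,  C₂ = 180° - C₁ = 149.52°
Check C₂: A = 180° - 48.8° - 149.52° = -18.32° ≤ 0, rejected
C = 30.48° (one solution)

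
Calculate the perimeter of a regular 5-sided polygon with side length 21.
Perimeter = number of sides * side length
Perimeter = 5 * 21
Perimeter = 105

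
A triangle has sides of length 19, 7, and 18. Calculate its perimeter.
Perimeter = sum of all sides
Perimeter = 19 + 7 + 18
Perimeter = 44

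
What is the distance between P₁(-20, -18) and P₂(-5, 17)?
Using the distance formula: d = sqrt((x₂-x₁)² + (y₂-y₁)²)
dx = (-5) - (-20) = 15
dy = 17 - (-18) = 35
d = sqrt(15² + 35²) = sqrt(225 + 1225) = sqrt(1450) = 38.08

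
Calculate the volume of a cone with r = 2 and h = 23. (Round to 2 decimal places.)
Volume = (1/3) * pi * r² * h
Volume = (1/3) * pi * 2² * 23
Volume = (1/3) * pi * 4 * 23
Volume = (1/3) * pi * 92
Volume = 96.34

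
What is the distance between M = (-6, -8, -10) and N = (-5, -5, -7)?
d = √[(1)² + (3)² + (3)²] = √19 = 4.359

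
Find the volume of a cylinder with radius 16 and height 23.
Volume = pi * r² * h
Volume = pi * 16² * 23
Volume = pi * 256 * 23
Volume = pi * 5888
Volume = 18497.70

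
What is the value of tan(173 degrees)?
tan(173 degrees) = -0.1228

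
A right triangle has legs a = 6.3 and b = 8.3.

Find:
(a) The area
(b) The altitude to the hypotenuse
(a) Area = ½ab = ½·6.3·8.3 = 26.145
(b) Hypotenuse c = √(6.3² + 8.3²) = √108.58 = 10.4202
    Area = ½·c·h_c  →  h_c = 2·Area/c = 2·26.145/10.4202 = 5.018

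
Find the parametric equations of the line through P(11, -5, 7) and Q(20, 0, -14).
Direction vector d = Q - P = (9, 5, -21)
x = 11 + 9t, y = -5 + 5t, z = 7 - 21t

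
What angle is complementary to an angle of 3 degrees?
Complementary angles sum to 90 degrees.
Other angle = 90 - 3
Other angle = 87 degrees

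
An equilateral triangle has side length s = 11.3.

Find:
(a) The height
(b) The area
(a) Height h = s·√3/2 = 11.3·√3/2 = 9.786
(b) Area = (√3/4)·s² = (√3/4)·11.3² = (√3/4)·127.69 = 55.29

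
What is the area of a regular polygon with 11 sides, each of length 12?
For a regular 11-gon with side length s = 12:
Apothem a = s / (2*tan(pi/11)) = 12 / (2*tan(pi/11)) ≈ 20.4341
Perimeter P = 11 * 12 = 132
Area = (1/2) * P * a = (1/2) * 132 * 20.4341 = 1348.65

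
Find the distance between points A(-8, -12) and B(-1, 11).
Using the distance formula: d = sqrt((x₂-x₁)² + (y₂-y₁)²)
dx = (-1) - (-8) = 7
dy = 11 - (-12) = 23
d = sqrt(7² + 23²) = sqrt(49 + 529) = sqrt(578) = 24.04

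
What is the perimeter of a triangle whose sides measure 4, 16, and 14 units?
Perimeter = sum of all sides
Perimeter = 4 + 16 + 14
Perimeter = 34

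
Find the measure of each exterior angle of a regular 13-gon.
Exterior angle of a regular n-gon = 360/n
Exterior angle = 360/13
Exterior angle = 27.69 degrees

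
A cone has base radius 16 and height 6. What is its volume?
Volume = (1/3) * pi * r² * h
Volume = (1/3) * pi * 16² * 6
Volume = (1/3) * pi * 256 * 6
Volume = (1/3) * pi * 1536
Volume = 1608.50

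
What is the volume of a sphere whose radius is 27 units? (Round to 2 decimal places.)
Volume = (4/3) * pi * r³
Volume = (4/3) * pi * 27³
Volume = (4/3) * pi * 19683
Volume = 82447.96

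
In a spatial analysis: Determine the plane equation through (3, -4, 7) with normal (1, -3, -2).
d = n·P = (1)(3) + (-3)(-4) + (-2)(7) = 1
Plane: x - 3y - 2z = 1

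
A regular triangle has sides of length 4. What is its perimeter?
Perimeter = number of sides * side length
Perimeter = 3 * 4
Perimeter = 12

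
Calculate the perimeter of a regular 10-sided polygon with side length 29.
Perimeter = number of sides * side length
Perimeter = 10 * 29
Perimeter = 290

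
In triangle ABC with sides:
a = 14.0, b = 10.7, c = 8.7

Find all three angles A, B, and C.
By the law of cosines:
cos(A) = (b² + c² - a²)/(2bc) = -0.031260  →  A = 91.79°
cos(B) = (a² + c² - b²)/(2ac) = 0.645320  →  B = 49.81°
cos(C) = (a² + b² - c²)/(2ab) = 0.783712  →  C = 38.4°
Check: A + B + C = 180.0° ✓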